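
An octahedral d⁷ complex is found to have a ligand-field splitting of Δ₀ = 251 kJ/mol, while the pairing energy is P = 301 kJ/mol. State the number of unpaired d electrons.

With Δ₀ < P the complex is high-spin.
Filling d⁷ accordingly: t₂g⁵ eg².
Unpaired electrons: 3.

3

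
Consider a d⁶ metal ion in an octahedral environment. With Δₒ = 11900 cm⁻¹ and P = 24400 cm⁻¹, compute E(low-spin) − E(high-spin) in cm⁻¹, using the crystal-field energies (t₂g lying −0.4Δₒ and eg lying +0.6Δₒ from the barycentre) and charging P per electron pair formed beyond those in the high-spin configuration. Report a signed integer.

25000

In the high-spin limit (t₂g⁴ eg²) the orbital term is -0.4Δₒ = -4760 cm⁻¹, with no excess pairing.
For low-spin the configuration is t₂g⁶ eg⁰: orbital energy -2.4 × 11900 = -28560 cm⁻¹, and 2 additional pairs relative to high-spin add 48800 cm⁻¹, giving 20240 cm⁻¹.
Thus E(LS) − E(HS) = 25000 cm⁻¹.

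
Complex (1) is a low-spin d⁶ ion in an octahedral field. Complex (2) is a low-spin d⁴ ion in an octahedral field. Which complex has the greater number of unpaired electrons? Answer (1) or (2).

(1): t₂g⁶ eg⁰ → 0 unpaired.
(2): t₂g⁴ eg⁰ → 2 unpaired.
So (2) has more unpaired electrons.

(2)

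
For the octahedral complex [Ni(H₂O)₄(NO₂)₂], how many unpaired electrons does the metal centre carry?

Ligand charges: 4×(+0) from H₂O and 2×(-1) from NO₂⁻ sum to -2; with overall charge +0, Ni is +2.
Group 10 minus oxidation state +2 gives a d⁸ configuration for Ni²⁺.
Configuration: t2g^6 e_g^2, giving 2 unpaired electrons.

2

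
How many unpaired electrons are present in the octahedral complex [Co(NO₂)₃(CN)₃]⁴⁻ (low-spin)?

1

Ligand charges: 3×(-1) from NO₂⁻ and 3×(-1) from CN⁻ sum to -6; with overall charge -4, Co is +2.
Co is in group 9, so Co²⁺ is d⁷ (9 − 2 = 7).
Configuration: t₂g⁶ eg¹, giving 1 unpaired electron.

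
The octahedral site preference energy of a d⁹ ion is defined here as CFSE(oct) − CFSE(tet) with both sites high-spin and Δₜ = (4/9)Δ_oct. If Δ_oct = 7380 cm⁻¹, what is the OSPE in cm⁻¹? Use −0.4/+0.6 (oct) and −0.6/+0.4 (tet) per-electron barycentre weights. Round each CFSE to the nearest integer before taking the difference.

Octahedral (high-spin): t₂g⁶ eg³, CFSE = 6(−0.4) + 3(+0.6) = -0.6Δ_oct = -0.6 × 7380 = -4428 cm⁻¹.
In a tetrahedral site the filling is e⁴ t₂⁵: CFSE(tet) = -0.4Δₜ = -0.4 × (4/9)(7380) = -1312 cm⁻¹.
OSPE = -4428 − (-1312) = -3116 cm⁻¹.

-3116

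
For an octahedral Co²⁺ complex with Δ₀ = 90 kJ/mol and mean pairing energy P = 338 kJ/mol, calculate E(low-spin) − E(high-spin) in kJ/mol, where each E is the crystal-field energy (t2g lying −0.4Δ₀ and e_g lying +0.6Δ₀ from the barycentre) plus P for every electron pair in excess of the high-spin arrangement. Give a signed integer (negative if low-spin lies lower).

248

Group 9 minus oxidation state +2 gives a d⁷ configuration for Co²⁺.
High-spin: t2g^5 e_g^2, CFSE = -0.8Δ₀ = -72 kJ/mol.
For low-spin the configuration is t2g^6 e_g^1: orbital energy -1.8 × 90 = -162 kJ/mol, and 1 additional pair relative to high-spin adds 338 kJ/mol, giving 176 kJ/mol.
Thus E(LS) − E(HS) = 248 kJ/mol.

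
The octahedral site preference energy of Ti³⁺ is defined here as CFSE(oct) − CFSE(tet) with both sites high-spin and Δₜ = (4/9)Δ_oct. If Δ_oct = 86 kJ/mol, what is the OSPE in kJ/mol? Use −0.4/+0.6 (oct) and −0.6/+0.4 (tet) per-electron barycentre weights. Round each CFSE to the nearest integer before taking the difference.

-11

Ti is in group 4, so Ti³⁺ is d¹ (4 − 3 = 1).
Octahedral high-spin t₂g¹ eg⁰: CFSE = -0.4 × 86 = -34 kJ/mol.
In a tetrahedral site the filling is e¹ t₂⁰: CFSE(tet) = -0.6Δₜ = -0.6 × (4/9)(86) = -23 kJ/mol.
OSPE = CFSE(oct) − CFSE(tet) = -34 − (-23) = -11 kJ/mol.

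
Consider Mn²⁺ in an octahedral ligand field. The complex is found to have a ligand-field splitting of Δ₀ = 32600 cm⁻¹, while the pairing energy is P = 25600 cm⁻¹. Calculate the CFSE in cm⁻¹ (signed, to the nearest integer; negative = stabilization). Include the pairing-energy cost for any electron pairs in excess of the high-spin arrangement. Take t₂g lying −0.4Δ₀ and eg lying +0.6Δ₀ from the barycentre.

Mn is in group 7, so Mn²⁺ is d⁵ (7 − 2 = 5).
Δ₀ > P, so pairing is preferred: the ground state is low-spin.
That gives t₂g⁵ eg⁰.
Orbital CFSE = -2.0Δ₀ = -2.0 × 32600 = -65200 cm⁻¹.
Excess pairs vs high-spin: 2 − 0 = 2; pairing cost = +51200 cm⁻¹.
Net CFSE = -65200 + 51200 = -14000 cm⁻¹.

-14000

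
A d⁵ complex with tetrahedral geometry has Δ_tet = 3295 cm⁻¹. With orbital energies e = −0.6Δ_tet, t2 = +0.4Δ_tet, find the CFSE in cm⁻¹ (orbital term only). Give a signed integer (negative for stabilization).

Tetrahedral splitting is small, so the complex is high-spin.
The d⁵ electrons fill as e^2 t2^3.
Orbital CFSE = 2(-0.6) + 3(0.4) = 0.0Δ_tet = 0.0 × 3295 = 0 cm⁻¹.

0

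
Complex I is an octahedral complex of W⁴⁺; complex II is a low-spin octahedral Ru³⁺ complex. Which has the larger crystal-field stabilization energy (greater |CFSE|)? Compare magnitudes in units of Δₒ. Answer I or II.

I: Group 6 minus oxidation state +4 gives a d² configuration for W⁴⁺; t2g^2 e_g^0, CFSE = -0.8Δₒ.
II: Ru sits in group 8; removing 3 electrons leaves Ru³⁺ with 8 − 3 = 5 d electrons; t₂g⁵ eg⁰, CFSE = -2.0Δₒ.
So II has the larger |CFSE|.

II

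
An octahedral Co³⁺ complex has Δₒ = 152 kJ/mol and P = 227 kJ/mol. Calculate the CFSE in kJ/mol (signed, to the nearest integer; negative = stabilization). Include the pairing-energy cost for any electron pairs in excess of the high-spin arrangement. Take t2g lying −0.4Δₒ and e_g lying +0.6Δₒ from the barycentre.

-61

Co is in group 9, so Co³⁺ is d⁶ (9 − 3 = 6).
Δₒ < P, so pairing is avoided: the ground state is high-spin.
That gives t2g^4 e_g^2.
Orbital CFSE = -0.4Δₒ = -0.4 × 152 = -61 kJ/mol.
High-spin has no excess pairs, so no pairing correction applies.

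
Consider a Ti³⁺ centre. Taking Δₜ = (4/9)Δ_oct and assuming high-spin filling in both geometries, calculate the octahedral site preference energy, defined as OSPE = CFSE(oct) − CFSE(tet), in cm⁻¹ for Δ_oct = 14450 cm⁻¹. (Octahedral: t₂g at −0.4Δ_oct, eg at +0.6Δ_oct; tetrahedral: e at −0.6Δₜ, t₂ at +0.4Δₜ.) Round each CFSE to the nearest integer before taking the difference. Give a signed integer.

Ti is in group 4, so Ti³⁺ is d¹ (4 − 3 = 1).
In an octahedral site d¹ (HS) is t₂g¹ eg⁰, giving CFSE(oct) = -0.4Δ_oct = -5780 cm⁻¹.
Tetrahedral e¹ t₂⁰ gives -0.6Δₜ = -0.6 × (4/9) × 14450 = -3853 cm⁻¹.
Subtracting, OSPE = -5780 − (-3853) = -1927 cm⁻¹.

-1927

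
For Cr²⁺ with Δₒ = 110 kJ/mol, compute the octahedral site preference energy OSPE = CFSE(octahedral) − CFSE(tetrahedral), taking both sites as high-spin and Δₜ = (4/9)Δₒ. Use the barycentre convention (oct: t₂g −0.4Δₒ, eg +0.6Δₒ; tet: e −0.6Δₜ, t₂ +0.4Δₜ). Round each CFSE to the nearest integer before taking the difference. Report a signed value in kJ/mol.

Cr is in group 6, so Cr²⁺ is d⁴ (6 − 2 = 4).
In an octahedral site d⁴ (HS) is t₂g³ eg¹, giving CFSE(oct) = -0.6Δₒ = -66 kJ/mol.
Tetrahedral: e² t₂², CFSE = 2(−0.6) + 2(+0.4) = -0.4Δₜ = -0.4 × (4/9) × 110 = -20 kJ/mol.
OSPE = -66 − (-20) = -46 kJ/mol.

-46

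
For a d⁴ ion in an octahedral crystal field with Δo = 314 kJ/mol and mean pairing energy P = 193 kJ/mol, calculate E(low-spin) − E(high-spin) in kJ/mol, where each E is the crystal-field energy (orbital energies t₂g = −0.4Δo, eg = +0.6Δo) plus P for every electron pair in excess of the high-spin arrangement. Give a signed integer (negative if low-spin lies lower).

High-spin d⁴ fills as t₂g³ eg¹ with CFSE 3(−0.4) + 1(+0.6) = -0.6Δo = -188 kJ/mol.
Low-spin t₂g⁴ eg⁰ gives -1.6Δo = -502 kJ/mol, but forming 1 extra pair costs 1P = 193 kJ/mol, so E(LS) = -502 + 193 = -309 kJ/mol.
The difference is -309 − (-188) = -121 kJ/mol, so low-spin lies lower.

-121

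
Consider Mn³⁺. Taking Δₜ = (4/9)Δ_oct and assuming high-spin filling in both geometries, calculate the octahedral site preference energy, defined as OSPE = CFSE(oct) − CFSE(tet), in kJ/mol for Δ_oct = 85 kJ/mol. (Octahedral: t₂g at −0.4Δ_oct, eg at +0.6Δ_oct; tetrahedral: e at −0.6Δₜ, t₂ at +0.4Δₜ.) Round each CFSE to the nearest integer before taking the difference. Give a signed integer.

-36

Group 7 minus oxidation state +3 gives a d⁴ configuration for Mn³⁺.
Octahedral (high-spin): t₂g³ eg¹, CFSE = 3(−0.4) + 1(+0.6) = -0.6Δ_oct = -0.6 × 85 = -51 kJ/mol.
Tetrahedral e² t₂² gives -0.4Δₜ = -0.4 × (4/9) × 85 = -15 kJ/mol.
OSPE = -51 − (-15) = -36 kJ/mol.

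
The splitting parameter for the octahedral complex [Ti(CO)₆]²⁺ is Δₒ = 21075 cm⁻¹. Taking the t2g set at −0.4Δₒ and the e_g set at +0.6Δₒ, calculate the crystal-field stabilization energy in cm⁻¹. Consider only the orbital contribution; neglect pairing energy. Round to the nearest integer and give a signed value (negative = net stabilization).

-16860

CO is neutral, so the +2 overall charge sits on Ti: oxidation state +2.
Ti²⁺: group 4, so d-count = 4 − 2 = 2.
Electron filling gives t2g^2 e_g^0.
The orbital stabilization is -0.8Δₒ = -0.8 × 21075 = -16860 cm⁻¹.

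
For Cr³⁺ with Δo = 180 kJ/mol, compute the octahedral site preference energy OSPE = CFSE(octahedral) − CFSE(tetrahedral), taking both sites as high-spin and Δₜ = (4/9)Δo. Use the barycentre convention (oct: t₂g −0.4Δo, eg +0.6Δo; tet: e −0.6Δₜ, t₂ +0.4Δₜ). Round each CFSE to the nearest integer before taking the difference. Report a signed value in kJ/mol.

Cr sits in group 6; removing 3 electrons leaves Cr³⁺ with 6 − 3 = 3 d electrons.
Octahedral high-spin t₂g³ eg⁰: CFSE = -1.2 × 180 = -216 kJ/mol.
Tetrahedral e² t₂¹ gives -0.8Δₜ = -0.8 × (4/9) × 180 = -64 kJ/mol.
OSPE = -216 − (-64) = -152 kJ/mol.

-152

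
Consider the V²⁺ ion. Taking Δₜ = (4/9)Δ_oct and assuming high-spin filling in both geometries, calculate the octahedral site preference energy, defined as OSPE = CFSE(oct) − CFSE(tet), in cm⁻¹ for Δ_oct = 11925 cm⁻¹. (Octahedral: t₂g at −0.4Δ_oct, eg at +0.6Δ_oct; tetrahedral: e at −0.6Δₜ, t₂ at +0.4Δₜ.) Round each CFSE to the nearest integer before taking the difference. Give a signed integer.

V²⁺: group 5, so d-count = 5 − 2 = 3.
In an octahedral site d³ (HS) is t₂g³ eg⁰, giving CFSE(oct) = -1.2Δ_oct = -14310 cm⁻¹.
In a tetrahedral site the filling is e² t₂¹: CFSE(tet) = -0.8Δₜ = -0.8 × (4/9)(11925) = -4240 cm⁻¹.
OSPE = CFSE(oct) − CFSE(tet) = -14310 − (-4240) = -10070 cm⁻¹.

-10070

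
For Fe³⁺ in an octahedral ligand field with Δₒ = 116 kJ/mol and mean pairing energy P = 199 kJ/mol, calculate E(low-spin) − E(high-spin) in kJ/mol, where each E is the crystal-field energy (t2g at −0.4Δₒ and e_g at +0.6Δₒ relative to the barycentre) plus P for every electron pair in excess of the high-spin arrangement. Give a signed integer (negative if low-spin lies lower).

166

Group 8 minus oxidation state +3 gives a d⁵ configuration for Fe³⁺.
High-spin d⁵ fills as t2g^3 e_g^2 with CFSE 3(−0.4) + 2(+0.6) = 0.0Δₒ = 0 kJ/mol.
Low-spin: t2g^5 e_g^0, orbital CFSE = -2.0Δₒ = -232 kJ/mol; plus 2 excess pairs × P = +398 kJ/mol; total 166 kJ/mol.
E(LS) − E(HS) = 166 − (0) = 166 kJ/mol.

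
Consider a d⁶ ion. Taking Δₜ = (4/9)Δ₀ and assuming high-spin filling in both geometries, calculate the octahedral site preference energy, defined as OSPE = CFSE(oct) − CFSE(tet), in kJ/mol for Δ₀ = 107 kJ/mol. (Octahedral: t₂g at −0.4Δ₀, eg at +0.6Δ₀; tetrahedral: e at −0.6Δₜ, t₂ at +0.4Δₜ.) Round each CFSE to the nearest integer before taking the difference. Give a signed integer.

-14

Octahedral high-spin t2g^4 e_g^2: CFSE = -0.4 × 107 = -43 kJ/mol.
Tetrahedral: e^3 t2^3, CFSE = 3(−0.6) + 3(+0.4) = -0.6Δₜ = -0.6 × (4/9) × 107 = -29 kJ/mol.
Subtracting, OSPE = -43 − (-29) = -14 kJ/mol.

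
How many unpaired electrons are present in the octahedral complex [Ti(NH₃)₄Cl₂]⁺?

Ligand charges: 4×(+0) from NH₃ and 2×(-1) from Cl⁻ sum to -2; with overall charge +1, Ti is +3.
Ti sits in group 4; removing 3 electrons leaves Ti³⁺ with 4 − 3 = 1 d electrons.
Configuration: t₂g¹ eg⁰, giving 1 unpaired electron.

1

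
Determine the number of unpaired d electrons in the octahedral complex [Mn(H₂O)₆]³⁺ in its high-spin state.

H₂O is neutral, so the +3 overall charge sits on Mn: oxidation state +3.
Mn is in group 7, so Mn³⁺ is d⁴ (7 − 3 = 4).
Configuration: t₂g³ eg¹, giving 4 unpaired electrons.

4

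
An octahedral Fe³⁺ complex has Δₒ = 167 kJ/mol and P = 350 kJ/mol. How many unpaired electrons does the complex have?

5

Fe³⁺: group 8, so d-count = 8 − 3 = 5.
Since Δₒ = 167 kJ/mol < P = 350 kJ/mol, the complex adopts the high-spin configuration.
That gives t2g^3 e_g^2.
Unpaired electrons: 5.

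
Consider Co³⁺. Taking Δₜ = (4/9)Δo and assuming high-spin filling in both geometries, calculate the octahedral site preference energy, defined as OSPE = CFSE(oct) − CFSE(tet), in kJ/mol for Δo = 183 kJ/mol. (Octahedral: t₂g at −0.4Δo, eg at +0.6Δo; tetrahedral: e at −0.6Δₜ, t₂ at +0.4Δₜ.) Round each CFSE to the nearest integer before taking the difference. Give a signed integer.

-24

Co is in group 9, so Co³⁺ is d⁶ (9 − 3 = 6).
Octahedral (high-spin): t₂g⁴ eg², CFSE = 4(−0.4) + 2(+0.6) = -0.4Δo = -0.4 × 183 = -73 kJ/mol.
In a tetrahedral site the filling is e³ t₂³: CFSE(tet) = -0.6Δₜ = -0.6 × (4/9)(183) = -49 kJ/mol.
OSPE = -73 − (-49) = -24 kJ/mol.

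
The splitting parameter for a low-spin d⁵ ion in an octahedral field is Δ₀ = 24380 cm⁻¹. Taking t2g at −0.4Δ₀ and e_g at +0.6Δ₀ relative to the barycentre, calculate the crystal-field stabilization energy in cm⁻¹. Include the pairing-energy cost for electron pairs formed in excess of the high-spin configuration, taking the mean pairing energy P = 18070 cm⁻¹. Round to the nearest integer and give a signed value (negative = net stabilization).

The d⁵ electrons fill as t2g^5 e_g^0.
The orbital stabilization is -2.0Δ₀ = -2.0 × 24380 = -48760 cm⁻¹.
Relative to high-spin t2g^3 e_g^2 (0 paired), the low-spin configuration has 2 additional pairs, contributing +2 × 18070 = +36140 cm⁻¹.
Overall CFSE = -48760 + 36140 = -12620 cm⁻¹.

-12620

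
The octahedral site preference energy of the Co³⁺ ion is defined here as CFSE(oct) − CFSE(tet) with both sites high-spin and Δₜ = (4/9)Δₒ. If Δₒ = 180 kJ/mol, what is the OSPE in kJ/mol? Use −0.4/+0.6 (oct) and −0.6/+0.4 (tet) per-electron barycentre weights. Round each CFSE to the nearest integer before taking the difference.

Co sits in group 9; removing 3 electrons leaves Co³⁺ with 9 − 3 = 6 d electrons.
Octahedral high-spin t₂g⁴ eg²: CFSE = -0.4 × 180 = -72 kJ/mol.
In a tetrahedral site the filling is e³ t₂³: CFSE(tet) = -0.6Δₜ = -0.6 × (4/9)(180) = -48 kJ/mol.
Subtracting, OSPE = -72 − (-48) = -24 kJ/mol.

-24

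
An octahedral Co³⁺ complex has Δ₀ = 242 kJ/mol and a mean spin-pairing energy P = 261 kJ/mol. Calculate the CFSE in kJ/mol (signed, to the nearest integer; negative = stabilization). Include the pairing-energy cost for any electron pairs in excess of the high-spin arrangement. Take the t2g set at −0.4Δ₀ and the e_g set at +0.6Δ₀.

-97

Co³⁺: group 9, so d-count = 9 − 3 = 6.
Since Δ₀ = 242 kJ/mol < P = 261 kJ/mol, the complex adopts the high-spin configuration.
That gives t2g^4 e_g^2.
Orbital CFSE = -0.4Δ₀ = -0.4 × 242 = -97 kJ/mol.
High-spin has no excess pairs, so no pairing correction applies.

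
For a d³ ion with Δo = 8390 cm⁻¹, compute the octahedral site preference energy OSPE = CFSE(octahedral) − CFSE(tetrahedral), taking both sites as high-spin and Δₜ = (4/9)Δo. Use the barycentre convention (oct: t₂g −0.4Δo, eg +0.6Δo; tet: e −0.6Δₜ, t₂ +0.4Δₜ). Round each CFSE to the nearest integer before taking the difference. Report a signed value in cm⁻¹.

-7085

Octahedral (high-spin): t₂g³ eg⁰, CFSE = 3(−0.4) + 0(+0.6) = -1.2Δo = -1.2 × 8390 = -10068 cm⁻¹.
Tetrahedral: e² t₂¹, CFSE = 2(−0.6) + 1(+0.4) = -0.8Δₜ = -0.8 × (4/9) × 8390 = -2983 cm⁻¹.
OSPE = CFSE(oct) − CFSE(tet) = -10068 − (-2983) = -7085 cm⁻¹.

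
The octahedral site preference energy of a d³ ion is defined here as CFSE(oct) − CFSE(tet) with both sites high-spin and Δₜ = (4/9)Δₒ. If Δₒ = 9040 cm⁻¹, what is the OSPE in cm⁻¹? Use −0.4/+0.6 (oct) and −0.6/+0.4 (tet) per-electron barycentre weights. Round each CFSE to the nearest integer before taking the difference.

Octahedral high-spin t₂g³ eg⁰: CFSE = -1.2 × 9040 = -10848 cm⁻¹.
In a tetrahedral site the filling is e² t₂¹: CFSE(tet) = -0.8Δₜ = -0.8 × (4/9)(9040) = -3214 cm⁻¹.
OSPE = CFSE(oct) − CFSE(tet) = -10848 − (-3214) = -7634 cm⁻¹.

-7634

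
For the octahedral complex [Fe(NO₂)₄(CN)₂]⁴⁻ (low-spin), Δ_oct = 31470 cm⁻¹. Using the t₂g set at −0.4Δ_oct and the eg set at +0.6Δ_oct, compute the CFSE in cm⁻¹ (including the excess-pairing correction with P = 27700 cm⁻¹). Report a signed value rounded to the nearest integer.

-20128

Ligand charges: 4×(-1) from NO₂⁻ and 2×(-1) from CN⁻ sum to -6; with overall charge -4, Fe is +2.
Fe is in group 8, so Fe²⁺ is d⁶ (8 − 2 = 6).
Configuration: t₂g⁶ eg⁰.
Orbital CFSE = 6(-0.4) + 0(0.6) = -2.4Δ_oct = -2.4 × 31470 = -75528 cm⁻¹.
High-spin d⁶ would be t₂g⁴ eg² with 1 pair; low-spin has 3, so 2 excess pairs cost +2P = +55400 cm⁻¹.
Overall CFSE = -75528 + 55400 = -20128 cm⁻¹.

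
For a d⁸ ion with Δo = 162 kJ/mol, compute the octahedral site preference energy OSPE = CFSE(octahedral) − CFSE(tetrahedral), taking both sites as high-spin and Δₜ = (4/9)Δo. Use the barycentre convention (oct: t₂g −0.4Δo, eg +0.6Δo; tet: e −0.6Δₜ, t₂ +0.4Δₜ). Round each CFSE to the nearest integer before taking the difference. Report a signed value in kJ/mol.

-136

In an octahedral site d⁸ (HS) is t2g^6 e_g^2, giving CFSE(oct) = -1.2Δo = -194 kJ/mol.
Tetrahedral e^4 t2^4 gives -0.8Δₜ = -0.8 × (4/9) × 162 = -58 kJ/mol.
Subtracting, OSPE = -194 − (-58) = -136 kJ/mol.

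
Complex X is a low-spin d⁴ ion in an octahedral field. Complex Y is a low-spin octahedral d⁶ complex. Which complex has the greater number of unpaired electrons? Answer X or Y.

X

X: t₂g⁴ eg⁰ → 2 unpaired.
Y: t₂g⁶ eg⁰ → 0 unpaired.
So X has more unpaired electrons.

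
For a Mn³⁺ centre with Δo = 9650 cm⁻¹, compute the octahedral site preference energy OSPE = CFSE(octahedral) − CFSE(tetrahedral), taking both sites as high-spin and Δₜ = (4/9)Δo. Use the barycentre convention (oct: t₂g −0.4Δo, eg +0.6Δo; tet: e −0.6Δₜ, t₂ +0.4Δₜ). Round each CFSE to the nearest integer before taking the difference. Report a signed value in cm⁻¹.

-4074

Mn is in group 7, so Mn³⁺ is d⁴ (7 − 3 = 4).
Octahedral (high-spin): t2g^3 e_g^1, CFSE = 3(−0.4) + 1(+0.6) = -0.6Δo = -0.6 × 9650 = -5790 cm⁻¹.
Tetrahedral: e^2 t2^2, CFSE = 2(−0.6) + 2(+0.4) = -0.4Δₜ = -0.4 × (4/9) × 9650 = -1716 cm⁻¹.
Subtracting, OSPE = -5790 − (-1716) = -4074 cm⁻¹.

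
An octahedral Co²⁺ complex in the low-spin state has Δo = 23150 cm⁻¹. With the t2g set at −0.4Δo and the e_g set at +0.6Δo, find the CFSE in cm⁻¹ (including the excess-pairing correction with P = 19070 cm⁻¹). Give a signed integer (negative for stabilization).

-22600

Group 9 minus oxidation state +2 gives a d⁷ configuration for Co²⁺.
Configuration: t2g^6 e_g^1.
Orbital CFSE = 6(-0.4) + 1(0.6) = -1.8Δo = -1.8 × 23150 = -41670 cm⁻¹.
High-spin d⁷ would be t2g^5 e_g^2 with 2 pairs; low-spin has 3, so 1 excess pair costs +1P = +19070 cm⁻¹.
Net CFSE = -41670 + 19070 = -22600 cm⁻¹.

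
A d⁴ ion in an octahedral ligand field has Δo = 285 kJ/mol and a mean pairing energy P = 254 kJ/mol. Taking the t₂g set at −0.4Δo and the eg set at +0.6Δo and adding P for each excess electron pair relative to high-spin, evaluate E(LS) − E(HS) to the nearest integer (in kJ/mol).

High-spin d⁴ fills as t₂g³ eg¹ with CFSE 3(−0.4) + 1(+0.6) = -0.6Δo = -171 kJ/mol.
Low-spin t₂g⁴ eg⁰ gives -1.6Δo = -456 kJ/mol, but forming 1 extra pair costs 1P = 254 kJ/mol, so E(LS) = -456 + 254 = -202 kJ/mol.
E(LS) − E(HS) = -202 − (-171) = -31 kJ/mol.

-31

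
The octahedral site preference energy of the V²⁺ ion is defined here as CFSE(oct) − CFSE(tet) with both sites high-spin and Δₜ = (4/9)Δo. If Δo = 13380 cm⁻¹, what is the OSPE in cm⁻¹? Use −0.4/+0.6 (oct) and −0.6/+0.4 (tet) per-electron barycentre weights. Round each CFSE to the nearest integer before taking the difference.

V sits in group 5; removing 2 electrons leaves V²⁺ with 5 − 2 = 3 d electrons.
In an octahedral site d³ (HS) is t2g^3 e_g^0, giving CFSE(oct) = -1.2Δo = -16056 cm⁻¹.
In a tetrahedral site the filling is e^2 t2^1: CFSE(tet) = -0.8Δₜ = -0.8 × (4/9)(13380) = -4757 cm⁻¹.
Subtracting, OSPE = -16056 − (-4757) = -11299 cm⁻¹.

-11299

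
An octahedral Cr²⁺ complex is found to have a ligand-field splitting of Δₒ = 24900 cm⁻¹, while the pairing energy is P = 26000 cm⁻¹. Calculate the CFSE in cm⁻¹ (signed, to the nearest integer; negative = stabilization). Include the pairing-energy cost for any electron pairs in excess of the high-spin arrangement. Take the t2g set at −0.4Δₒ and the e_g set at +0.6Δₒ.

-14940

Cr sits in group 6; removing 2 electrons leaves Cr²⁺ with 6 − 2 = 4 d electrons.
Here Δₒ < P (24900 < 26000), so the high-spin state is favoured.
Configuration: t2g^3 e_g^1.
Orbital CFSE = -0.6Δₒ = -0.6 × 24900 = -14940 cm⁻¹.
High-spin has no excess pairs, so no pairing correction applies.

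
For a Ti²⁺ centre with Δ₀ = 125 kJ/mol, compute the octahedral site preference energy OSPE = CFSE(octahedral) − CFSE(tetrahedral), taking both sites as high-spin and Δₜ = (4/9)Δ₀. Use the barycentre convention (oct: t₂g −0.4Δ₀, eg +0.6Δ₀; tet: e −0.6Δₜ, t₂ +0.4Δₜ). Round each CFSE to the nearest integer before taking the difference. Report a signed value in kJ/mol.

Ti is in group 4, so Ti²⁺ is d² (4 − 2 = 2).
In an octahedral site d² (HS) is t₂g² eg⁰, giving CFSE(oct) = -0.8Δ₀ = -100 kJ/mol.
Tetrahedral: e² t₂⁰, CFSE = 2(−0.6) + 0(+0.4) = -1.2Δₜ = -1.2 × (4/9) × 125 = -67 kJ/mol.
OSPE = -100 − (-67) = -33 kJ/mol.

-33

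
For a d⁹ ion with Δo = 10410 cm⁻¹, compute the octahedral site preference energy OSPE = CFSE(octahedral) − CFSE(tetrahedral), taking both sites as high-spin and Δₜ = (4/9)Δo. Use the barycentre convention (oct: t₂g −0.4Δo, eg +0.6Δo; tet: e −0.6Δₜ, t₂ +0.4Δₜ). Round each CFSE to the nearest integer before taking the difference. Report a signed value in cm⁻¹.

-4395

In an octahedral site d⁹ (HS) is t2g^6 e_g^3, giving CFSE(oct) = -0.6Δo = -6246 cm⁻¹.
In a tetrahedral site the filling is e^4 t2^5: CFSE(tet) = -0.4Δₜ = -0.4 × (4/9)(10410) = -1851 cm⁻¹.
Subtracting, OSPE = -6246 − (-1851) = -4395 cm⁻¹.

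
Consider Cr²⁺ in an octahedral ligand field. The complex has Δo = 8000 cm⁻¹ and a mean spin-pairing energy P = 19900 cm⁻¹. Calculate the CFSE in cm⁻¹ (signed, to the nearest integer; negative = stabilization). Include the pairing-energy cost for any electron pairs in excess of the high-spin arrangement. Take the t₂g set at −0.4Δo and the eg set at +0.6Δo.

Group 6 minus oxidation state +2 gives a d⁴ configuration for Cr²⁺.
Since Δo = 8000 cm⁻¹ < P = 19900 cm⁻¹, the complex adopts the high-spin configuration.
Filling d⁴ accordingly: t₂g³ eg¹.
Orbital CFSE = -0.6Δo = -0.6 × 8000 = -4800 cm⁻¹.
High-spin has no excess pairs, so no pairing correction applies.

-4800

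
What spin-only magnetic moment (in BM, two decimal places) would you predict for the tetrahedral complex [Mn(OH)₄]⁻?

Each OH⁻ contributes -1; 4 × (-1) = -4. With overall charge -1, Mn is in the +3 oxidation state.
Mn sits in group 7; removing 3 electrons leaves Mn³⁺ with 7 − 3 = 4 d electrons.
With tetrahedral geometry the complex is necessarily high-spin.
Configuration: e² t₂² → 4 unpaired electrons.
μ(spin-only) = √[4(4+2)] = √24 ≈ 4.90 BM.

4.90 BM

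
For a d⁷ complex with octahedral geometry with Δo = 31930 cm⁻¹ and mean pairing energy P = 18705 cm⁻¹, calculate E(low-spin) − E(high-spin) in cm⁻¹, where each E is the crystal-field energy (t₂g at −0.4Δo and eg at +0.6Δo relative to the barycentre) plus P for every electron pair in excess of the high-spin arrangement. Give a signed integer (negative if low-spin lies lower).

-13225

High-spin: t₂g⁵ eg², CFSE = -0.8Δo = -25544 cm⁻¹.
Low-spin t₂g⁶ eg¹ gives -1.8Δo = -57474 cm⁻¹, but forming 1 extra pair costs 1P = 18705 cm⁻¹, so E(LS) = -57474 + 18705 = -38769 cm⁻¹.
Thus E(LS) − E(HS) = -13225 cm⁻¹.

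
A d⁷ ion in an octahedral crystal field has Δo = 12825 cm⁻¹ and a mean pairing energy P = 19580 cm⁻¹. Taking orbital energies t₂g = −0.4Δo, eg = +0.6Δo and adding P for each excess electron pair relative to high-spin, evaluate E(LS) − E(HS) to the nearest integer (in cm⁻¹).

High-spin: t₂g⁵ eg², CFSE = -0.8Δo = -10260 cm⁻¹.
Low-spin t₂g⁶ eg¹ gives -1.8Δo = -23085 cm⁻¹, but forming 1 extra pair costs 1P = 19580 cm⁻¹, so E(LS) = -23085 + 19580 = -3505 cm⁻¹.
E(LS) − E(HS) = -3505 − (-10260) = 6755 cm⁻¹.

6755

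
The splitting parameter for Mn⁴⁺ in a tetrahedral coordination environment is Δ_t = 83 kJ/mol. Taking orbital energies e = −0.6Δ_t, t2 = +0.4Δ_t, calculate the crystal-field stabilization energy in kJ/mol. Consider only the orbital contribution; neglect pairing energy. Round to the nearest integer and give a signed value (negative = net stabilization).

Group 7 minus oxidation state +4 gives a d³ configuration for Mn⁴⁺.
Tetrahedral fields are weak (Δₜ ≈ 4/9 Δₒ), so electrons fill high-spin.
Configuration: e^2 t2^1.
Orbital CFSE = 2(-0.6) + 1(0.4) = -0.8Δ_t = -0.8 × 83 = -66 kJ/mol.

-66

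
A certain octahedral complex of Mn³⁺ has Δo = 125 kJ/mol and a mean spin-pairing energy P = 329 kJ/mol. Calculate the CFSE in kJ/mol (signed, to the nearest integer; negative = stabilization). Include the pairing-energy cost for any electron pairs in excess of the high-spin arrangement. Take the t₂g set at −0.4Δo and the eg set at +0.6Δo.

-75

Mn is in group 7, so Mn³⁺ is d⁴ (7 − 3 = 4).
Here Δo < P (125 < 329), so the high-spin state is favoured.
Filling d⁴ accordingly: t₂g³ eg¹.
Orbital CFSE = -0.6Δo = -0.6 × 125 = -75 kJ/mol.
High-spin has no excess pairs, so no pairing correction applies.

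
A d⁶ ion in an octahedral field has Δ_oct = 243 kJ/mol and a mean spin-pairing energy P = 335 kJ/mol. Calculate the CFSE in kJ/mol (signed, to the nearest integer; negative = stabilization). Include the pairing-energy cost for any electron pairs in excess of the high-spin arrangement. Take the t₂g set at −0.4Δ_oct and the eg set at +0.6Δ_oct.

-97

Since Δ_oct = 243 kJ/mol < P = 335 kJ/mol, the complex adopts the high-spin configuration.
Configuration: t₂g⁴ eg².
Orbital CFSE = -0.4Δ_oct = -0.4 × 243 = -97 kJ/mol.
High-spin has no excess pairs, so no pairing correction applies.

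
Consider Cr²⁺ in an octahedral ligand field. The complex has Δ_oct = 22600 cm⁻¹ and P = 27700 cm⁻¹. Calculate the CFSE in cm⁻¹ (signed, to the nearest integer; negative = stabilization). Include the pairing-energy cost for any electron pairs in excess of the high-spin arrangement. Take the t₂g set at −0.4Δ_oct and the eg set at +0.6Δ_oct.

-13560

Cr²⁺: group 6, so d-count = 6 − 2 = 4.
Since Δ_oct = 22600 cm⁻¹ < P = 27700 cm⁻¹, the complex adopts the high-spin configuration.
That gives t₂g³ eg¹.
Orbital CFSE = -0.6Δ_oct = -0.6 × 22600 = -13560 cm⁻¹.
High-spin has no excess pairs, so no pairing correction applies.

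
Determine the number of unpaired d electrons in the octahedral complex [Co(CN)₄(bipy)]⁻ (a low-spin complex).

Ligand charges: 4×(-1) from CN⁻ and 1×(+0) from bipy sum to -4; with overall charge -1, Co is +3.
Co sits in group 9; removing 3 electrons leaves Co³⁺ with 9 − 3 = 6 d electrons.
Configuration: t2g^6 e_g^0, giving 0 unpaired electrons.

0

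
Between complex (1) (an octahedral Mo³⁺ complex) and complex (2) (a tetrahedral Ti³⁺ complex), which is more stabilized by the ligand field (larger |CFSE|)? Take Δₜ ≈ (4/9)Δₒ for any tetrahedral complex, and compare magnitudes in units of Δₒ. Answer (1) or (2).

(1)

(1): Mo sits in group 6; removing 3 electrons leaves Mo³⁺ with 6 − 3 = 3 d electrons; t2g^3 e_g^0, CFSE = -1.2Δₒ.
(2): Ti is in group 4, so Ti³⁺ is d¹ (4 − 3 = 1); With tetrahedral geometry the complex is necessarily high-spin; e¹ t₂⁰, CFSE = -0.6Δₜ ≈ -0.27Δₒ.
So (1) has the larger |CFSE|.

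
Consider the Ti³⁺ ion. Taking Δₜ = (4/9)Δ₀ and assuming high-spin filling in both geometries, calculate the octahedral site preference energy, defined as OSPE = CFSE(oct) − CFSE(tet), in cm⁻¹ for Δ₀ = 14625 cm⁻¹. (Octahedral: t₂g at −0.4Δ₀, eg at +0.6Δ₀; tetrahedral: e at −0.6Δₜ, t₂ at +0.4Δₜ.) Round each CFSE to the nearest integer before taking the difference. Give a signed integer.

Ti sits in group 4; removing 3 electrons leaves Ti³⁺ with 4 − 3 = 1 d electrons.
In an octahedral site d¹ (HS) is t₂g¹ eg⁰, giving CFSE(oct) = -0.4Δ₀ = -5850 cm⁻¹.
Tetrahedral: e¹ t₂⁰, CFSE = 1(−0.6) + 0(+0.4) = -0.6Δₜ = -0.6 × (4/9) × 14625 = -3900 cm⁻¹.
OSPE = CFSE(oct) − CFSE(tet) = -5850 − (-3900) = -1950 cm⁻¹.

-1950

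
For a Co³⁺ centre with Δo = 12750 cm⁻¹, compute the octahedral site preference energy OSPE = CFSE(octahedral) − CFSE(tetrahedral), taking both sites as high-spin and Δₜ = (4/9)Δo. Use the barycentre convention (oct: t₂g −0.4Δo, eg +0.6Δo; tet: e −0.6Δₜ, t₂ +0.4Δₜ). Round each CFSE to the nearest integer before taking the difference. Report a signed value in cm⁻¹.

Group 9 minus oxidation state +3 gives a d⁶ configuration for Co³⁺.
Octahedral high-spin t₂g⁴ eg²: CFSE = -0.4 × 12750 = -5100 cm⁻¹.
Tetrahedral e³ t₂³ gives -0.6Δₜ = -0.6 × (4/9) × 12750 = -3400 cm⁻¹.
Subtracting, OSPE = -5100 − (-3400) = -1700 cm⁻¹.

-1700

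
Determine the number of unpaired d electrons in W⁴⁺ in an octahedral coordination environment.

2

W is in group 6, so W⁴⁺ is d² (6 − 4 = 2).
Configuration: t2g^2 e_g^0, giving 2 unpaired electrons.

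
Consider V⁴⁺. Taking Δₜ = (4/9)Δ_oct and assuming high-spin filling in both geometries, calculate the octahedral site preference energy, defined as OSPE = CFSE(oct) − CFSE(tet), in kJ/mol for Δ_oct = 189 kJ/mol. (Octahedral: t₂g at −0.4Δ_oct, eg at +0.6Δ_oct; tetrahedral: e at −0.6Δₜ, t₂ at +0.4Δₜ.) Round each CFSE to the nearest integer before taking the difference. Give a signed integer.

V⁴⁺: group 5, so d-count = 5 − 4 = 1.
Octahedral high-spin t₂g¹ eg⁰: CFSE = -0.4 × 189 = -76 kJ/mol.
In a tetrahedral site the filling is e¹ t₂⁰: CFSE(tet) = -0.6Δₜ = -0.6 × (4/9)(189) = -50 kJ/mol.
OSPE = -76 − (-50) = -26 kJ/mol.

-26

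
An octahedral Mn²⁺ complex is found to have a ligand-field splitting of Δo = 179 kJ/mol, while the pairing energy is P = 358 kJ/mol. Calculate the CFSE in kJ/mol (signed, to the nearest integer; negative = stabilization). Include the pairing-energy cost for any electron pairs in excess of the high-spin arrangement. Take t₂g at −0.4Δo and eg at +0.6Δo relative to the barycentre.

0

Mn is in group 7, so Mn²⁺ is d⁵ (7 − 2 = 5).
Here Δo < P (179 < 358), so the high-spin state is favoured.
That gives t₂g³ eg².
Orbital CFSE = 0.0Δo = 0.0 × 179 = 0 kJ/mol.
High-spin has no excess pairs, so no pairing correction applies.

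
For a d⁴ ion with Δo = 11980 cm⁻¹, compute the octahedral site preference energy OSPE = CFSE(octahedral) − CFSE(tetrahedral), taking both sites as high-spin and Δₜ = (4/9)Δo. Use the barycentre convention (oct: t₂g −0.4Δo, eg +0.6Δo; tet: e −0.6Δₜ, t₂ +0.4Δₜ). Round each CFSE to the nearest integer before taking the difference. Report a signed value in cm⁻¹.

-5058

Octahedral high-spin t₂g³ eg¹: CFSE = -0.6 × 11980 = -7188 cm⁻¹.
In a tetrahedral site the filling is e² t₂²: CFSE(tet) = -0.4Δₜ = -0.4 × (4/9)(11980) = -2130 cm⁻¹.
OSPE = CFSE(oct) − CFSE(tet) = -7188 − (-2130) = -5058 cm⁻¹.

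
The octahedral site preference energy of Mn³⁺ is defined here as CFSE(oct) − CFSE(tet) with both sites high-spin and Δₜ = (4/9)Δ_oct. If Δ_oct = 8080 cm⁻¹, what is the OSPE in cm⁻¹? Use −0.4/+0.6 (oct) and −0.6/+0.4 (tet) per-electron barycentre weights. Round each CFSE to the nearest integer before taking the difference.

-3412

Mn is in group 7, so Mn³⁺ is d⁴ (7 − 3 = 4).
Octahedral high-spin t₂g³ eg¹: CFSE = -0.6 × 8080 = -4848 cm⁻¹.
Tetrahedral: e² t₂², CFSE = 2(−0.6) + 2(+0.4) = -0.4Δₜ = -0.4 × (4/9) × 8080 = -1436 cm⁻¹.
OSPE = CFSE(oct) − CFSE(tet) = -4848 − (-1436) = -3412 cm⁻¹.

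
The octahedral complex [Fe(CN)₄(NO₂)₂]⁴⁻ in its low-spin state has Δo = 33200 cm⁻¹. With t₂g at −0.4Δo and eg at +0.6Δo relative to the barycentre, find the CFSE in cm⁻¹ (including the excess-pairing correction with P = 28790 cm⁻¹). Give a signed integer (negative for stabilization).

Ligand charges: 4×(-1) from CN⁻ and 2×(-1) from NO₂⁻ sum to -6; with overall charge -4, Fe is +2.
Fe is in group 8, so Fe²⁺ is d⁶ (8 − 2 = 6).
Configuration: t₂g⁶ eg⁰.
The orbital stabilization is -2.4Δo = -2.4 × 33200 = -79680 cm⁻¹.
High-spin d⁶ would be t₂g⁴ eg² with 1 pair; low-spin has 3, so 2 excess pairs cost +2P = +57580 cm⁻¹.
Net CFSE = -79680 + 57580 = -22100 cm⁻¹.

-22100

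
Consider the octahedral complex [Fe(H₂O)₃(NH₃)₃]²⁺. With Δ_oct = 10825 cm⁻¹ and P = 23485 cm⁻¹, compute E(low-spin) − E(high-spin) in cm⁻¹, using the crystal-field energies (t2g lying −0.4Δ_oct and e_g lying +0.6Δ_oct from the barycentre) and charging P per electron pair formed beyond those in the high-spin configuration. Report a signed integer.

Ligand charges: 3×(+0) from H₂O and 3×(+0) from NH₃ sum to +0; with overall charge +2, Fe is +2.
Group 8 minus oxidation state +2 gives a d⁶ configuration for Fe²⁺.
High-spin d⁶ fills as t2g^4 e_g^2 with CFSE 4(−0.4) + 2(+0.6) = -0.4Δ_oct = -4330 cm⁻¹.
Low-spin: t2g^6 e_g^0, orbital CFSE = -2.4Δ_oct = -25980 cm⁻¹; plus 2 excess pairs × P = +46970 cm⁻¹; total 20990 cm⁻¹.
Thus E(LS) − E(HS) = 25320 cm⁻¹.

25320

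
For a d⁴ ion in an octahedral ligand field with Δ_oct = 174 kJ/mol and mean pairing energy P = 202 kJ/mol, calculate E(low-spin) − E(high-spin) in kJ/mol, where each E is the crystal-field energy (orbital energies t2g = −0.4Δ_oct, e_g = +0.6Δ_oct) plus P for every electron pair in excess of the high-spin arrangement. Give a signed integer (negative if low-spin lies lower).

28

High-spin d⁴ fills as t2g^3 e_g^1 with CFSE 3(−0.4) + 1(+0.6) = -0.6Δ_oct = -104 kJ/mol.
For low-spin the configuration is t2g^4 e_g^0: orbital energy -1.6 × 174 = -278 kJ/mol, and 1 additional pair relative to high-spin adds 202 kJ/mol, giving -76 kJ/mol.
The difference is -76 − (-104) = 28 kJ/mol, so high-spin lies lower.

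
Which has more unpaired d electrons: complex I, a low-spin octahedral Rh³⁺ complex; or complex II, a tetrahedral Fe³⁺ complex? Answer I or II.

II

I: Rh sits in group 9; removing 3 electrons leaves Rh³⁺ with 9 − 3 = 6 d electrons; t₂g⁶ eg⁰ → 0 unpaired.
II: Fe³⁺: group 8, so d-count = 8 − 3 = 5; Tetrahedral splitting is small, so the complex is high-spin; e² t₂³ → 5 unpaired.
So II has more unpaired electrons.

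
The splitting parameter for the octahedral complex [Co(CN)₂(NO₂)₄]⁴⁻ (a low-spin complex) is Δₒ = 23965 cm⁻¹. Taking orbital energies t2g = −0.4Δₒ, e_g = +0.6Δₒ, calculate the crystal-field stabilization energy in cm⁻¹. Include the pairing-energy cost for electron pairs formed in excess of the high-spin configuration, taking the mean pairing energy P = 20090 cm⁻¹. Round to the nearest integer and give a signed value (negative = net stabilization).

-23047

Ligand charges: 2×(-1) from CN⁻ and 4×(-1) from NO₂⁻ sum to -6; with overall charge -4, Co is +2.
Co²⁺: group 9, so d-count = 9 − 2 = 7.
Electron filling gives t2g^6 e_g^1.
The orbital stabilization is -1.8Δₒ = -1.8 × 23965 = -43137 cm⁻¹.
Relative to high-spin t2g^5 e_g^2 (2 paired), the low-spin configuration has 1 additional pair, contributing +1 × 20090 = +20090 cm⁻¹.
Combining: -43137 + 20090 = -23047 cm⁻¹.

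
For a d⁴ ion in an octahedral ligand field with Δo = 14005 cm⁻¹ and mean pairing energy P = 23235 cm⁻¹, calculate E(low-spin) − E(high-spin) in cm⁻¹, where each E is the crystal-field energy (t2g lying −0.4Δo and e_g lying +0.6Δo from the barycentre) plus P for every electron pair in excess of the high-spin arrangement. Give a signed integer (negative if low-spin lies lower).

9230

High-spin d⁴ fills as t2g^3 e_g^1 with CFSE 3(−0.4) + 1(+0.6) = -0.6Δo = -8403 cm⁻¹.
For low-spin the configuration is t2g^4 e_g^0: orbital energy -1.6 × 14005 = -22408 cm⁻¹, and 1 additional pair relative to high-spin adds 23235 cm⁻¹, giving 827 cm⁻¹.
The difference is 827 − (-8403) = 9230 cm⁻¹, so high-spin lies lower.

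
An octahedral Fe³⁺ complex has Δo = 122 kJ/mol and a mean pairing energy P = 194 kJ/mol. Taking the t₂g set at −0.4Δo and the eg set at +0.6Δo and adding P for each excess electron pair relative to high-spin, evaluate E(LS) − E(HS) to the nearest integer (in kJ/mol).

144

Group 8 minus oxidation state +3 gives a d⁵ configuration for Fe³⁺.
In the high-spin limit (t₂g³ eg²) the orbital term is 0.0Δo = 0 kJ/mol, with no excess pairing.
Low-spin t₂g⁵ eg⁰ gives -2.0Δo = -244 kJ/mol, but forming 2 extra pairs costs 2P = 388 kJ/mol, so E(LS) = -244 + 388 = 144 kJ/mol.
Thus E(LS) − E(HS) = 144 kJ/mol.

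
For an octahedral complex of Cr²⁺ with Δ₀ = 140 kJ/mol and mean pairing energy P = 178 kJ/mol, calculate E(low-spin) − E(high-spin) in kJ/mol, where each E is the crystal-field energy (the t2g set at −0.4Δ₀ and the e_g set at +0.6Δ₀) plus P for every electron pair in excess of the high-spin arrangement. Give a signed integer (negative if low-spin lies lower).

38

Cr sits in group 6; removing 2 electrons leaves Cr²⁺ with 6 − 2 = 4 d electrons.
High-spin: t2g^3 e_g^1, CFSE = -0.6Δ₀ = -84 kJ/mol.
Low-spin t2g^4 e_g^0 gives -1.6Δ₀ = -224 kJ/mol, but forming 1 extra pair costs 1P = 178 kJ/mol, so E(LS) = -224 + 178 = -46 kJ/mol.
E(LS) − E(HS) = -46 − (-84) = 38 kJ/mol.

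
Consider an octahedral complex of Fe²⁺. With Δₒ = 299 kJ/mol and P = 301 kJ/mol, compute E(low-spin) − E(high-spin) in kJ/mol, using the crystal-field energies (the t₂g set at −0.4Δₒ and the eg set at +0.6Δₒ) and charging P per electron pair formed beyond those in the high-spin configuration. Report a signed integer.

4

Group 8 minus oxidation state +2 gives a d⁶ configuration for Fe²⁺.
In the high-spin limit (t₂g⁴ eg²) the orbital term is -0.4Δₒ = -120 kJ/mol, with no excess pairing.
Low-spin t₂g⁶ eg⁰ gives -2.4Δₒ = -718 kJ/mol, but forming 2 extra pairs costs 2P = 602 kJ/mol, so E(LS) = -718 + 602 = -116 kJ/mol.
E(LS) − E(HS) = -116 − (-120) = 4 kJ/mol.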